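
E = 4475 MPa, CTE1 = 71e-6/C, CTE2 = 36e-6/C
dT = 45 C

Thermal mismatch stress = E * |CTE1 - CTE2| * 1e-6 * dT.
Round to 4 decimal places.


= 4475 * 35e-6 * 45
= 7.0481 MPa

7.0481


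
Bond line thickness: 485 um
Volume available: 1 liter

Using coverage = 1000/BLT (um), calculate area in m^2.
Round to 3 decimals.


1 L = 1e6 mm^3, thickness = 485 um = 0.485 mm
Area = 1e6 / 0.485 mm^2 = (1e6 / 0.485) / 1e6 m^2 = 1000 / 485 m^2
= 2.062 m^2

2.062


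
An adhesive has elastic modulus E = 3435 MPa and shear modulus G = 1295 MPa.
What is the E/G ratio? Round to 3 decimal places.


E/G = 3435 / 1295 = 2.653

2.653


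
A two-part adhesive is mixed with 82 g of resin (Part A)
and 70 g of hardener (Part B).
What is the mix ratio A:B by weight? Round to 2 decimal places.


Mix ratio = mass_A / mass_B
= 82 / 70
= 1.17

1.17


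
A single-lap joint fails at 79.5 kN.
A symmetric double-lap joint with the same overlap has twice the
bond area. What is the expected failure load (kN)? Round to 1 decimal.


Double-lap load = 2 * 79.5 = 159.0 kN

159.0


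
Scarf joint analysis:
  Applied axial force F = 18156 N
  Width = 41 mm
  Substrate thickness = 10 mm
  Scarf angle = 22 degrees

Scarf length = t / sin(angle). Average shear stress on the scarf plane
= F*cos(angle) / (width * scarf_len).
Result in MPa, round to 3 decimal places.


Scarf length = 10 / sin(22 deg) = 26.6947 mm
cos(22 deg) = 0.927184
Shear = 18156 * 0.927184 / (41 * 26.6947)
= 15.381 MPa

15.381


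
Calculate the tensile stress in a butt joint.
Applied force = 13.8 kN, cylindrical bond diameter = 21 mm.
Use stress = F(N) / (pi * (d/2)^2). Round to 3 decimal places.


A = pi * 10.5^2 = 346.3606 mm^2
sigma = 13800.0 / 346.3606 = 39.843 MPa

39.843


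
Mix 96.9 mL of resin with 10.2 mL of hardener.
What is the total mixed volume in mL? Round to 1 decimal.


Total = 96.9 + 10.2 = 107.1 mL

107.1


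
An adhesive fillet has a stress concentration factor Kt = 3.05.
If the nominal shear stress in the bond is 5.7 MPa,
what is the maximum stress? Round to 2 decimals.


Max stress = 5.7 * 3.05 = 17.39 MPa

17.39


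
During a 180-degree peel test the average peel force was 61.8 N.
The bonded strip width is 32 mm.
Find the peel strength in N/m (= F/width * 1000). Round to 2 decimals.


Peel strength = F/width * 1000
= 61.8 / 32 * 1000
= 1931.25 N/m

1931.25


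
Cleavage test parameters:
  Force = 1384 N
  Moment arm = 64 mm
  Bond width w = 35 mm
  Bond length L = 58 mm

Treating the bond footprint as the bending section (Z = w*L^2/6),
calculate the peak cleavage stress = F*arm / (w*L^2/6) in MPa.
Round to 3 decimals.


M = 1384 * 64 = 88576 N*mm
Z = 35 * 58^2 / 6 = 117740 / 6 mm^3
sigma = M / Z = 6 * 88576 / 117740 = 531456 / 117740
= 4.514 MPa

4.514


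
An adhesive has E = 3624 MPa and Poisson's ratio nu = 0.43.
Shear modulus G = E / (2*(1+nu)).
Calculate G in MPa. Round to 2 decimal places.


G = 3624 / (2*(1+0.43))
= 3624 / 2.86
= 1267.13 MPa

1267.13


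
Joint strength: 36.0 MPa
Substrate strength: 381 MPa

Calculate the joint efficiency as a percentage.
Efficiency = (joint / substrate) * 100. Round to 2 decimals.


Efficiency = (36.0 / 381) * 100 = 9.45%

9.45


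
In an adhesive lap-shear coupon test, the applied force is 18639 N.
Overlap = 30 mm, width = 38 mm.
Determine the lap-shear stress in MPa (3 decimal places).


stress = F / (overlap * width)
= 18639 / (30 * 38)
= 16.350 MPa

16.350


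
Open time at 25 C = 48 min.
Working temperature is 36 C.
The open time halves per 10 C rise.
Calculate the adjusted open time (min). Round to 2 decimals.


factor = 2^((36 - 25) / 10) = 2.1435
ot = 48 / 2.1435 = 22.39 min

22.39


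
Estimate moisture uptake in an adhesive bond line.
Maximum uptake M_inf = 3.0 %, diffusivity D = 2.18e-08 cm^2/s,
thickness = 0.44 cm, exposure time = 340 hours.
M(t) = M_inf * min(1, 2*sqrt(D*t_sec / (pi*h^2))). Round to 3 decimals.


Convert time: 340 h = 1224000 s
ratio = min(1, 2*sqrt(2.18e-08*1224000/(pi*0.44^2)))
= 0.418911
M(t) = 3.0 * 0.418911 = 1.257%

1.257


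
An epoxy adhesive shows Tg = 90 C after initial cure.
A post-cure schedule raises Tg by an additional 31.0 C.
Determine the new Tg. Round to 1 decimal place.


New Tg = 90 + 31.0
= 121.0 C

121.0


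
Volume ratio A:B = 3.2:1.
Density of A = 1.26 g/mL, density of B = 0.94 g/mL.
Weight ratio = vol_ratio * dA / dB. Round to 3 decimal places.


Wt ratio = 3.2 * 1.26 / 0.94
= 4.289

4.289


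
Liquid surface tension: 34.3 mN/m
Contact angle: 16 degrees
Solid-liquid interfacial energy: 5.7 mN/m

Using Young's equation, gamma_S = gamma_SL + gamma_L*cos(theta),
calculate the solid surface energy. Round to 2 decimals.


gamma_S = 5.7 + 34.3 * cos(16)
= 38.67 mN/m

38.67


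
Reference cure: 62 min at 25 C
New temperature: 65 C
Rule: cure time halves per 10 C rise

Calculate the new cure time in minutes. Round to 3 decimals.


factor = 2^((65-25)/10) = 16.0000
t_new = 62 / 16.0000 = 3.875 min

3.875


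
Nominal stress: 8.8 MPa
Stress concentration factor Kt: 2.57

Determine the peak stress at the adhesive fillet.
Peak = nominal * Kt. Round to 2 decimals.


Peak stress = 8.8 * 2.57
= 22.62 MPa

22.62


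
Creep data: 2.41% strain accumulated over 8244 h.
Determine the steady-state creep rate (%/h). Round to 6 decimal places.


Rate = 2.41 / 8244 = 0.000292 %/h

0.000292


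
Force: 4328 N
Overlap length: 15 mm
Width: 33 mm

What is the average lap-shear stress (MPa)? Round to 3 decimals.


Average shear stress = F / (overlap * width)
= 4328 / (15 * 33)
= 8.743 MPa

8.743


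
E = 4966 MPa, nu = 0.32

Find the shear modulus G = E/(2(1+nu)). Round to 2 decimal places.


G = 4966 / (2 * 1.32)
= 1881.06 MPa

1881.06


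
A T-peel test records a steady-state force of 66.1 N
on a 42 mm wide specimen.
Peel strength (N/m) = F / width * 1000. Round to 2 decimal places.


Peel strength = 66.1 / 42 * 1000
= 1573.81 N/m

1573.81


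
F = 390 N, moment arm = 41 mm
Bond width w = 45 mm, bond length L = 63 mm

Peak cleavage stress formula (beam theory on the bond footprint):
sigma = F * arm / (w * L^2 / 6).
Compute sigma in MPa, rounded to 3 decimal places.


sigma = (390 * 41) / (45 * 3969 / 6)
= 15990 * 6 / 178605
= 95940 / 178605
= 0.537 MPa

0.537


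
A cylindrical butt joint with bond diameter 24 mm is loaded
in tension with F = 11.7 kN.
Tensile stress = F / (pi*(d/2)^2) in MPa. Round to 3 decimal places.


Area = pi * (24/2)^2 = 452.3893 mm^2
Stress = 11.7*1000 / 452.3893
= 25.863 MPa

25.863


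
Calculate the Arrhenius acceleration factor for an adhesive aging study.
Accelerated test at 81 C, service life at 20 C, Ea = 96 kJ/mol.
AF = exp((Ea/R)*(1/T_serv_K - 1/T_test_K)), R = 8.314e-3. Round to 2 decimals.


T_test = 354.15 K, T_serv = 293.15 K
Ea/R = 96 / 0.008314 = 11546.79
AF = exp(11546.79 * (1/293.15 - 1/354.15))
= 883.98

883.98


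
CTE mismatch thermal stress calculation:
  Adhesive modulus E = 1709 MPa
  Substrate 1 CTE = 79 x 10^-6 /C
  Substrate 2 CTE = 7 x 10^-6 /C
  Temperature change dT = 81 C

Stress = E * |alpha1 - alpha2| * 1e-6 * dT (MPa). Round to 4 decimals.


delta_alpha = |79 - 7| = 72 x 10^-6/C
Stress = 1709 * 72e-6 * 81
= 9.9669 MPa

9.9669


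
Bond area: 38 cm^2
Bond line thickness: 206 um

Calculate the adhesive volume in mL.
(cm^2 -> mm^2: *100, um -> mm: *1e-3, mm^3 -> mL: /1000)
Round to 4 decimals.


V = 38*100 * 206*1e-3 / 1000
= 0.7828 mL

0.7828


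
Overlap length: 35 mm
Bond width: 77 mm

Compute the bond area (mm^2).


Bond area = 35 * 77 = 2695 mm^2

2695


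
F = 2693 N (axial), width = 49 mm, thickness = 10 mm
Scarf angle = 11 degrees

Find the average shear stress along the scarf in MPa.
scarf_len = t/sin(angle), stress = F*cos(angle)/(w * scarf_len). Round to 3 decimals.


scarf_len = 10/sin(11 deg) = 52.4084
cos(11 deg) = 0.981627
stress = 2693*0.981627/(49*52.4084) = 1.029 MPa

1.029


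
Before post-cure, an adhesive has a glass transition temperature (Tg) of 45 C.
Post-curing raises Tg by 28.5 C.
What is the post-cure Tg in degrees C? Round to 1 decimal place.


Tg_post = Tg_base + delta_Tg
= 45 + 28.5
= 73.5 C

73.5


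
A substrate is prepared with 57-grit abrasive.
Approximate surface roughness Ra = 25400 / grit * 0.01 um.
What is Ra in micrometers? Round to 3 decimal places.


Ra = 25400 / 57 * 0.01 = 4.456 um

4.456


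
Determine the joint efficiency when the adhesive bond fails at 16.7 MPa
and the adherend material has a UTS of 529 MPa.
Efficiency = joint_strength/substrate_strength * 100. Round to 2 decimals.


Joint efficiency = 16.7 / 529 * 100
= 3.16%

3.16


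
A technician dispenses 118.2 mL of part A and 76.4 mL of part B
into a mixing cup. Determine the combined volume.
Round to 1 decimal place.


Combined volume = 118.2 + 76.4
= 194.6 mL

194.6


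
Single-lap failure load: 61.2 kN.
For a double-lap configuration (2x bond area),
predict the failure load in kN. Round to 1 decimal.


Failure load = 61.2 * 2 = 122.4 kN

122.4


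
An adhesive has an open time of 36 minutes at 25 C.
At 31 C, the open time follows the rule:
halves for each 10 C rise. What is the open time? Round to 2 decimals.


Factor = 2^((31-25)/10) = 1.5157
Open time = 36 / 1.5157 = 23.75 min

23.75


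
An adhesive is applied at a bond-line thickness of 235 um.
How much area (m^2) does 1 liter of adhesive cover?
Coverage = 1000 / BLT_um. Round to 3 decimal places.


Coverage = 1000 / 235 = 4.255 m^2

4.255


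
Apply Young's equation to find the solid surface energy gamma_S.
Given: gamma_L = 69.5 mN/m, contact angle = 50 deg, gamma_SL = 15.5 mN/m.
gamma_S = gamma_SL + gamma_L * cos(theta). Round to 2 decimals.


theta_rad = 50 * pi/180 = 0.872665
gamma_S = 15.5 + 69.5 * cos(0.872665)
= 60.17 mN/m

60.17


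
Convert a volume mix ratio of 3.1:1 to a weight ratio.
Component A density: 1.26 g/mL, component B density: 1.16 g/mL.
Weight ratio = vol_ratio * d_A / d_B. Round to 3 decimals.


= 3.1 * 1.26 / 1.16 = 3.367

3.367


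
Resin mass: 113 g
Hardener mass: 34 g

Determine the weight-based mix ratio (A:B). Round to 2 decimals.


Ratio = 113 / 34 = 3.32

3.32


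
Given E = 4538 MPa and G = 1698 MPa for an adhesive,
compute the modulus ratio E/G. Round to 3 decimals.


E/G ratio = 4538 / 1698 = 2.673

2.673


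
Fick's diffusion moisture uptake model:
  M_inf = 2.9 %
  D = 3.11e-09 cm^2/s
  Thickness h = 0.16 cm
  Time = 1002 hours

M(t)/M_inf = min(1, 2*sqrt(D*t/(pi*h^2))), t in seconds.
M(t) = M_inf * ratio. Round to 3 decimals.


t_sec = 1002 * 3600 = 3607200
ratio = 2*sqrt(3.11e-09*3607200/(pi*0.16^2))
= min(1, 0.746965)
= 0.746965
M(t) = 2.9 * 0.746965 = 2.166 %

2.166


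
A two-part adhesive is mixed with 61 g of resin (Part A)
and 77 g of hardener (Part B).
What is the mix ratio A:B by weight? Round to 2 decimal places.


Mix ratio = mass_A / mass_B
= 61 / 77
= 0.79

0.79


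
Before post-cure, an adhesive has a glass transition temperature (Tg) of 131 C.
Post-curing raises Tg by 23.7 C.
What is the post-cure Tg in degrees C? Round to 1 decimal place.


Tg_post = Tg_base + delta_Tg
= 131 + 23.7
= 154.7 C

154.7


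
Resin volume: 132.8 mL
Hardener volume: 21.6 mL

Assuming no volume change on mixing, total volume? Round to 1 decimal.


V_total = 132.8 + 21.6 = 154.4 mL

154.4


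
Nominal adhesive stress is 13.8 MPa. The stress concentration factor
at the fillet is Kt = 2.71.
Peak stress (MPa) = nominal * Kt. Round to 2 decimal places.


Peak = 13.8 * 2.71 = 37.40 MPa

37.40


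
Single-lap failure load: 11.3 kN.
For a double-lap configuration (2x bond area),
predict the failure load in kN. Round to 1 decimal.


Failure load = 11.3 * 2 = 22.6 kN

22.6


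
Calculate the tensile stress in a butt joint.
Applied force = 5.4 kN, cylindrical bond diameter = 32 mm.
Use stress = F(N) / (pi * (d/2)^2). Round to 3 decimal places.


A = pi * 16.0^2 = 804.2477 mm^2
sigma = 5400.0 / 804.2477 = 6.714 MPa

6.714


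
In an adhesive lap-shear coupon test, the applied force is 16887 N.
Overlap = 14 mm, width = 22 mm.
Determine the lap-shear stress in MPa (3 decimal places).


stress = F / (overlap * width)
= 16887 / (14 * 22)
= 54.828 MPa

54.828


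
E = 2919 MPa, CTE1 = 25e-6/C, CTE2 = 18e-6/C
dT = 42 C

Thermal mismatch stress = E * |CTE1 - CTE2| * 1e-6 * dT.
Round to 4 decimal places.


= 2919 * 7e-6 * 42
= 0.8582 MPa

0.8582


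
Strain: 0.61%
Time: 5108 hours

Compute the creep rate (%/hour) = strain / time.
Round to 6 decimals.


Creep rate = 0.61 / 5108
= 0.000119 %/h

0.000119


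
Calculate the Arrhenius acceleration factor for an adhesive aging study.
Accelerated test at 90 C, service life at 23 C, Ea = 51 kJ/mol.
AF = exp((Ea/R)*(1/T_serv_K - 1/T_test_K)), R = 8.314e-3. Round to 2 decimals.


T_test = 363.15 K, T_serv = 296.15 K
Ea/R = 51 / 0.008314 = 6134.23
AF = exp(6134.23 * (1/296.15 - 1/363.15))
= 45.67

45.67


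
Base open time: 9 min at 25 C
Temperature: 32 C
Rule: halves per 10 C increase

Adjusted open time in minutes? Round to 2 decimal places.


Acceleration = 2^((32-25)/10) = 1.6245
Open time = 9 / 1.6245 = 5.54 min

5.54


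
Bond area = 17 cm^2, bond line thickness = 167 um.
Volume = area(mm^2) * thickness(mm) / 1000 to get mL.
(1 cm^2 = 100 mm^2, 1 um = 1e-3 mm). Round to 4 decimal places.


area_mm2 = 17 * 100 = 1700
blt_mm = 167 * 1e-3 = 0.167
vol_mm3 = 1700 * 0.167 = 283.9
vol_mL = 283.9 / 1000 = 0.2839 mL

0.2839


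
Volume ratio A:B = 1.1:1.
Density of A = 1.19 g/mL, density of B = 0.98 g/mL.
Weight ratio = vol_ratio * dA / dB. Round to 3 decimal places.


Wt ratio = 1.1 * 1.19 / 0.98
= 1.336

1.336


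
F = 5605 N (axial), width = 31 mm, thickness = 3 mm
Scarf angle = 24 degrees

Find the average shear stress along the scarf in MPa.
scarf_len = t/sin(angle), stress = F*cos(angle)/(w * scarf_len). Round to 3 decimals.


scarf_len = 3/sin(24 deg) = 7.3758
cos(24 deg) = 0.913545
stress = 5605*0.913545/(31*7.3758) = 22.394 MPa

22.394


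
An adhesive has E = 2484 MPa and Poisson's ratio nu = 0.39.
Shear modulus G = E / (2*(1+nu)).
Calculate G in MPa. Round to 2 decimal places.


G = 2484 / (2*(1+0.39))
= 2484 / 2.78
= 893.53 MPa

893.53


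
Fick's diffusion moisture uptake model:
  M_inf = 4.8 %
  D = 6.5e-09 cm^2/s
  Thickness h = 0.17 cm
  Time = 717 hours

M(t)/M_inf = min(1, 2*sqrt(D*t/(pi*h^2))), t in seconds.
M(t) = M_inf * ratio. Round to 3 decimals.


t_sec = 717 * 3600 = 2581200
ratio = 2*sqrt(6.5e-09*2581200/(pi*0.17^2))
= min(1, 0.859753)
= 0.859753
M(t) = 4.8 * 0.859753 = 4.127 %

4.127


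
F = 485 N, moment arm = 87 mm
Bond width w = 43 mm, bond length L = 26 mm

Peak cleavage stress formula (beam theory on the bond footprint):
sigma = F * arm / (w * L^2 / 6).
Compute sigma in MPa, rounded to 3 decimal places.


sigma = (485 * 87) / (43 * 676 / 6)
= 42195 * 6 / 29068
= 253170 / 29068
= 8.710 MPa

8.710


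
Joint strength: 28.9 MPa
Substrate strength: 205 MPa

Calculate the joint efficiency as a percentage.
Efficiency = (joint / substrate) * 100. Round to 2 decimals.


Efficiency = (28.9 / 205) * 100 = 14.10%

14.10


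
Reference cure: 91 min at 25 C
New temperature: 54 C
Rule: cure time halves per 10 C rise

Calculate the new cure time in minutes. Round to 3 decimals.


factor = 2^((54-25)/10) = 7.4643
t_new = 91 / 7.4643 = 12.191 min

12.191


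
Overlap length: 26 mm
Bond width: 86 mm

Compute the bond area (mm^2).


Bond area = 26 * 86 = 2236 mm^2

2236


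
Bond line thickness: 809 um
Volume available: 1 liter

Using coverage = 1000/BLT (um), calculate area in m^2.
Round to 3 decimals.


1 L = 1e6 mm^3, thickness = 809 um = 0.809 mm
Area = 1e6 / 0.809 mm^2 = (1e6 / 0.809) / 1e6 m^2 = 1000 / 809 m^2
= 1.236 m^2

1.236


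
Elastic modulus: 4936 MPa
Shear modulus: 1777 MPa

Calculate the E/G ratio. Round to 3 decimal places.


E / G = 4936 / 1777 = 2.778

2.778


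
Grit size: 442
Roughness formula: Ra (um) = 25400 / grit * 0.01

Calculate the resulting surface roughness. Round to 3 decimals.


Ra = 25400 / 442 * 0.01
= 0.575 um

0.575


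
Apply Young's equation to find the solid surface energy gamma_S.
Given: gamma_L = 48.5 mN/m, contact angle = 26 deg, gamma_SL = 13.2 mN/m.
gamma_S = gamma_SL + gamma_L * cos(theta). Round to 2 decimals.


theta_rad = 26 * pi/180 = 0.453786
gamma_S = 13.2 + 48.5 * cos(0.453786)
= 56.79 mN/m

56.79


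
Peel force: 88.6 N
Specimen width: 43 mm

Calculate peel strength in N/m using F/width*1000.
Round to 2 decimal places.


Peel strength = 88.6 / 43 * 1000 = 2060.47 N/m

2060.47


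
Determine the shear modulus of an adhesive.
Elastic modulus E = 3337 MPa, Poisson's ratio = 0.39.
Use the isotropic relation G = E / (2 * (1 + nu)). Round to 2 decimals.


G = 3337 / (2*(1+0.39)) = 3337 / 2.78
= 1200.36 MPa

1200.36


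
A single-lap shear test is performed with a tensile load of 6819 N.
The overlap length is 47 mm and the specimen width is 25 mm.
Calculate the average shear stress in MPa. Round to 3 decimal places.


Shear stress = F / (overlap * width)
= 6819 / (47 * 25)
= 6819 / 1175
= 5.803 MPa

5.803


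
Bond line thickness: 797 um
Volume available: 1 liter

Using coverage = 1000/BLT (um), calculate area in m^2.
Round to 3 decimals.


1 L = 1e6 mm^3, thickness = 797 um = 0.797 mm
Area = 1e6 / 0.797 mm^2 = (1e6 / 0.797) / 1e6 m^2 = 1000 / 797 m^2
= 1.255 m^2

1.255


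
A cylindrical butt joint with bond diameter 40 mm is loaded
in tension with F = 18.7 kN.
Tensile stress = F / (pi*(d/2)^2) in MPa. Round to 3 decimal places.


Area = pi * (40/2)^2 = 1256.6371 mm^2
Stress = 18.7*1000 / 1256.6371
= 14.881 MPa

14.881


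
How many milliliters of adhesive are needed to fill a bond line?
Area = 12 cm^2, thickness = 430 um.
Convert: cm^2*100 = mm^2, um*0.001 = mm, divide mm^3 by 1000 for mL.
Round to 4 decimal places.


= (12 * 100) * (430 * 0.001) / 1000
= 0.5160 mL

0.5160


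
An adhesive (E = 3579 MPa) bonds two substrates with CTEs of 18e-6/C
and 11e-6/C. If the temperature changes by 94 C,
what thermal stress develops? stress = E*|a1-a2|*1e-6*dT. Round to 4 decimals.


Stress = 3579 * |18 - 11| * 1e-6 * 94
= 2.3550 MPa

2.3550


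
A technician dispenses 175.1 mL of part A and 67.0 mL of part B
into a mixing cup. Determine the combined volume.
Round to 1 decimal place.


Combined volume = 175.1 + 67.0
= 242.1 mL

242.1


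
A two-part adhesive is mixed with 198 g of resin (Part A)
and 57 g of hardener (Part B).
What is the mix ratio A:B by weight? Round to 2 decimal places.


Mix ratio = mass_A / mass_B
= 198 / 57
= 3.47

3.47


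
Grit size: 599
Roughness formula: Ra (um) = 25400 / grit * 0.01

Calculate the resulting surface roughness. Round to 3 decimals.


Ra = 25400 / 599 * 0.01
= 0.424 um

0.424


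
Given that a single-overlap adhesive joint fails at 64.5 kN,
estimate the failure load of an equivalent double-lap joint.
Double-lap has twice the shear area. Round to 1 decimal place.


Double-lap factor = 2
Expected load = 64.5 * 2 = 129.0 kN

129.0


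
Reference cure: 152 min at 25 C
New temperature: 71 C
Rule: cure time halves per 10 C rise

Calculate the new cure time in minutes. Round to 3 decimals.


factor = 2^((71-25)/10) = 24.2515
t_new = 152 / 24.2515 = 6.268 min

6.268


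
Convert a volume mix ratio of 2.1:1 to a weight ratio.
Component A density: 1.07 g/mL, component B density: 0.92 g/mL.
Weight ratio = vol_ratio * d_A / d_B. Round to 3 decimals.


= 2.1 * 1.07 / 0.92 = 2.442

2.442


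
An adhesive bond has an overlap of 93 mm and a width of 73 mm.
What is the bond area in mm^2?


Bond area = overlap * width
= 93 * 73
= 6789 mm^2

6789


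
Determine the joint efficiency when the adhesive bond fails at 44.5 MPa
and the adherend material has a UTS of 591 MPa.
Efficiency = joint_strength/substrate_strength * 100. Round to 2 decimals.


Joint efficiency = 44.5 / 591 * 100
= 7.53%

7.53


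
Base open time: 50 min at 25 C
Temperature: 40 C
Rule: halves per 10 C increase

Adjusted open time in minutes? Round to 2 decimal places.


Acceleration = 2^((40-25)/10) = 2.8284
Open time = 50 / 2.8284 = 17.68 min

17.68


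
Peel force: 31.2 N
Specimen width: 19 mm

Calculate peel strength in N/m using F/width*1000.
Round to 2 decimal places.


Peel strength = 31.2 / 19 * 1000 = 1642.11 N/m

1642.11


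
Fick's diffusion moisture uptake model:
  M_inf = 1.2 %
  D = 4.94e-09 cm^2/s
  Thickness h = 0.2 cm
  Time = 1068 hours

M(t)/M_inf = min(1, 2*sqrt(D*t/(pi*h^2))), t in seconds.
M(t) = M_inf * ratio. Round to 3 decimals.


t_sec = 1068 * 3600 = 3844800
ratio = 2*sqrt(4.94e-09*3844800/(pi*0.2^2))
= min(1, 0.777545)
= 0.777545
M(t) = 1.2 * 0.777545 = 0.933 %

0.933


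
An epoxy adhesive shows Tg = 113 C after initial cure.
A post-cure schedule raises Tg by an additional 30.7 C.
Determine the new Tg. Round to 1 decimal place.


New Tg = 113 + 30.7
= 143.7 C

143.7


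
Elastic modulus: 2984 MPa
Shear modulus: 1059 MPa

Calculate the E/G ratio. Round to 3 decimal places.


E / G = 2984 / 1059 = 2.818

2.818


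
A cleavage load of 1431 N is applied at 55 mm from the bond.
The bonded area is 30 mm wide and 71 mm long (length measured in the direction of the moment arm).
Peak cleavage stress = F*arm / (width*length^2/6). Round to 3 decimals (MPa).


Moment = 1431 * 55 = 78705 N*mm
Section modulus = 30 * 5041 / 6 = 151230 / 6 mm^3
Stress = 78705 / (151230 / 6) = 472230 / 151230
= 3.123 MPa

3.123


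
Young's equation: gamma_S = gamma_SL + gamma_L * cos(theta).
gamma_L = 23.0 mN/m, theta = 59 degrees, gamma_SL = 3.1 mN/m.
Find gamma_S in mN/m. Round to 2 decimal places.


cos(59 deg) = 0.515038
gamma_S = 3.1 + 23.0 * 0.515038
= 14.95 mN/m

14.95


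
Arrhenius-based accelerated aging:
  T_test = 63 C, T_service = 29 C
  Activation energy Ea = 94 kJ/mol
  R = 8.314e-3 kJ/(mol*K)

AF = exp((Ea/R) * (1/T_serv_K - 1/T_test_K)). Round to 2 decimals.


T_test_K = 336.15, T_serv_K = 302.15
AF = exp((94/8.314e-3) * (1/302.15 - 1/336.15))
= 44.03

44.03


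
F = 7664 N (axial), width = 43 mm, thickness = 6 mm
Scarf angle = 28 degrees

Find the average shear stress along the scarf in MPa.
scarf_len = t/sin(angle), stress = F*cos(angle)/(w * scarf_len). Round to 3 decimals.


scarf_len = 6/sin(28 deg) = 12.7803
cos(28 deg) = 0.882948
stress = 7664*0.882948/(43*12.7803) = 12.313 MPa

12.313


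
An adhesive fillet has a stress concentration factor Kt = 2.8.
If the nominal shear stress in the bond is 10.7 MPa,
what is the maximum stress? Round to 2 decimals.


Max stress = 10.7 * 2.8 = 29.96 MPa

29.96


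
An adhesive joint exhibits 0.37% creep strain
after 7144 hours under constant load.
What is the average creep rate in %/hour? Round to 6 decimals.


Creep rate = strain / time
= 0.37 / 7144
= 0.000052 %/h

0.000052


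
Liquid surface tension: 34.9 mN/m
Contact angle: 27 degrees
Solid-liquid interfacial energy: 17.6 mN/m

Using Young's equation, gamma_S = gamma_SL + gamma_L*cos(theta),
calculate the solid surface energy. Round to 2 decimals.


gamma_S = 17.6 + 34.9 * cos(27)
= 48.70 mN/m

48.70


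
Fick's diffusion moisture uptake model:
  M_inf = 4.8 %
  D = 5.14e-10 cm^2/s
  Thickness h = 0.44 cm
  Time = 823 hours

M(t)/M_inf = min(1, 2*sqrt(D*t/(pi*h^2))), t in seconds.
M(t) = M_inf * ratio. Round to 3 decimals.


t_sec = 823 * 3600 = 2962800
ratio = 2*sqrt(5.14e-10*2962800/(pi*0.44^2))
= min(1, 0.100077)
= 0.100077
M(t) = 4.8 * 0.100077 = 0.480 %

0.480


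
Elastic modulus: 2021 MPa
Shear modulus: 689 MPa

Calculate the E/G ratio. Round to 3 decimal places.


E / G = 2021 / 689 = 2.933

2.933


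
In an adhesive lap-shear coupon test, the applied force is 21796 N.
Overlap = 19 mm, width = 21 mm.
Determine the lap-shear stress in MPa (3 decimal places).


stress = F / (overlap * width)
= 21796 / (19 * 21)
= 54.627 MPa

54.627


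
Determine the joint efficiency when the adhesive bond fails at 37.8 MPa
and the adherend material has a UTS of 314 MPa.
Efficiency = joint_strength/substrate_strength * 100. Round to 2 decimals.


Joint efficiency = 37.8 / 314 * 100
= 12.04%

12.04


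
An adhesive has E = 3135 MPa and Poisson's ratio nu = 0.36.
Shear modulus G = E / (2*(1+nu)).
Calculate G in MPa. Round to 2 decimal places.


G = 3135 / (2*(1+0.36))
= 3135 / 2.72
= 1152.57 MPa

1152.57


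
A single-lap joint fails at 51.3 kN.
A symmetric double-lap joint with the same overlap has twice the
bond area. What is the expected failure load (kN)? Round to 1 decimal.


Double-lap load = 2 * 51.3 = 102.6 kN

102.6


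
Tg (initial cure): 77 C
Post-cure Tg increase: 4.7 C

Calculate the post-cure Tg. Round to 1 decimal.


Post-cure Tg = 77 + 4.7 = 81.7 C

81.7


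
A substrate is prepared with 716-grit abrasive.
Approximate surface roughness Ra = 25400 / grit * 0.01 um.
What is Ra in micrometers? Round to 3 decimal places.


Ra = 25400 / 716 * 0.01 = 0.355 um

0.355


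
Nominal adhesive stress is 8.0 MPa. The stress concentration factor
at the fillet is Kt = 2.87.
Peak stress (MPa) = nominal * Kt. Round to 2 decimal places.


Peak = 8.0 * 2.87 = 22.96 MPa

22.96


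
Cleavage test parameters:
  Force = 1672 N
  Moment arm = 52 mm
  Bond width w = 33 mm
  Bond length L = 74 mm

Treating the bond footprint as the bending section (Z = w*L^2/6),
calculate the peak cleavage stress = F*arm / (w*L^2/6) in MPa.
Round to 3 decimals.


M = 1672 * 52 = 86944 N*mm
Z = 33 * 74^2 / 6 = 180708 / 6 mm^3
sigma = M / Z = 6 * 86944 / 180708 = 521664 / 180708
= 2.887 MPa

2.887


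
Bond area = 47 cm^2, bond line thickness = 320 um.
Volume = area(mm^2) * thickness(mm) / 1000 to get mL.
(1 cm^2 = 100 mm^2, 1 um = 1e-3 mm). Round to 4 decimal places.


area_mm2 = 47 * 100 = 4700
blt_mm = 320 * 1e-3 = 0.32
vol_mm3 = 4700 * 0.32 = 1504.0
vol_mL = 1504.0 / 1000 = 1.5040 mL

1.5040


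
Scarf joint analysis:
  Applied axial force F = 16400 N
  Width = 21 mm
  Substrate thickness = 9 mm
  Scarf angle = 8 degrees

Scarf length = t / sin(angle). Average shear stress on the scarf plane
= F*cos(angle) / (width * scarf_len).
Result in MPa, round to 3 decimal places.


Scarf length = 9 / sin(8 deg) = 64.6677 mm
cos(8 deg) = 0.990268
Shear = 16400 * 0.990268 / (21 * 64.6677)
= 11.959 MPa

11.959


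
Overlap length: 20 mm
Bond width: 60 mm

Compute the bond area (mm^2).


Bond area = 20 * 60 = 1200 mm^2

1200


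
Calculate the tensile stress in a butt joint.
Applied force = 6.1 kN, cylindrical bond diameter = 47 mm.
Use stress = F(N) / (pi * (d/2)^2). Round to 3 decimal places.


A = pi * 23.5^2 = 1734.9445 mm^2
sigma = 6100.0 / 1734.9445 = 3.516 MPa

3.516


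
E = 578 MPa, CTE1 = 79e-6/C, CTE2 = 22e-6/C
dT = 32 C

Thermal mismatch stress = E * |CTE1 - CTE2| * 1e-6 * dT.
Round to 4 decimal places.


= 578 * 57e-6 * 32
= 1.0543 MPa

1.0543


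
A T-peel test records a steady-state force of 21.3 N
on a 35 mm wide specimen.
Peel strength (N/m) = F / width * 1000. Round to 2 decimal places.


Peel strength = 21.3 / 35 * 1000
= 608.57 N/m

608.57


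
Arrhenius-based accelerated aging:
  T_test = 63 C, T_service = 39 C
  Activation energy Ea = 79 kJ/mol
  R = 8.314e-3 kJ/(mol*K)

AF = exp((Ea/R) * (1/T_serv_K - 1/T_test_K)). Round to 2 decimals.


T_test_K = 336.15, T_serv_K = 312.15
AF = exp((79/8.314e-3) * (1/312.15 - 1/336.15))
= 8.79

8.79


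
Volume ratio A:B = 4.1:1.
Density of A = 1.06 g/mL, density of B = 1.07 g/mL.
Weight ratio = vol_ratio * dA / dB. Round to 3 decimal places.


Wt ratio = 4.1 * 1.06 / 1.07
= 4.062

4.062


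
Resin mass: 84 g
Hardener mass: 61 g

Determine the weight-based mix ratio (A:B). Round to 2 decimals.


Ratio = 84 / 61 = 1.38

1.38


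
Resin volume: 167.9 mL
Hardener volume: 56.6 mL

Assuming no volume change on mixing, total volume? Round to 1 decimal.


V_total = 167.9 + 56.6 = 224.5 mL

224.5


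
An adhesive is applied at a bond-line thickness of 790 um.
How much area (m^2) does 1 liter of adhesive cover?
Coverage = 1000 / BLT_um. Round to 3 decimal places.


Coverage = 1000 / 790 = 1.266 m^2

1.266


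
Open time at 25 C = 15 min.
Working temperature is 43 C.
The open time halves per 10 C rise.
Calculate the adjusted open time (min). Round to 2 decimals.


factor = 2^((43 - 25) / 10) = 3.4822
ot = 15 / 3.4822 = 4.31 min

4.31


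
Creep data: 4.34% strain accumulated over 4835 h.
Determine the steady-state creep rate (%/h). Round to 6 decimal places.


Rate = 4.34 / 4835 = 0.000898 %/h

0.000898


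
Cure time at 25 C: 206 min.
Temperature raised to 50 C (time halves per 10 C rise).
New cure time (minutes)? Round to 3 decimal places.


Acceleration factor = 2^(25/10) = 5.6569
New time = 206 / 5.6569 = 36.416 min

36.416


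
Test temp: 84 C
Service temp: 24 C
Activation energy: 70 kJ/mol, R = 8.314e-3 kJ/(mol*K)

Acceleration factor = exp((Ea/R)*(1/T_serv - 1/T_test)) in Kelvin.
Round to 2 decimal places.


AF = exp((70/0.008314)*(1/297.15 - 1/357.15))
= 116.75

116.75


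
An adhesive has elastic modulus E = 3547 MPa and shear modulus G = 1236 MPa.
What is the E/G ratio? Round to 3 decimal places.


E/G = 3547 / 1236 = 2.870

2.870


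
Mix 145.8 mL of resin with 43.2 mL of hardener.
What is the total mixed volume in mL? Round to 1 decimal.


Total = 145.8 + 43.2 = 189.0 mL

189.0


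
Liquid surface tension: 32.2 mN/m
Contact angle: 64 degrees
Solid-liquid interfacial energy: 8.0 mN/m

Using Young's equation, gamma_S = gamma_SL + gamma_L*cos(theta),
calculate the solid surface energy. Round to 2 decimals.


gamma_S = 8.0 + 32.2 * cos(64)
= 22.12 mN/m

22.12


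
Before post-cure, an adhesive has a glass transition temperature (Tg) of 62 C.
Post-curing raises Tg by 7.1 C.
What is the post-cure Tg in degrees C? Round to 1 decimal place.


Tg_post = Tg_base + delta_Tg
= 62 + 7.1
= 69.1 C

69.1


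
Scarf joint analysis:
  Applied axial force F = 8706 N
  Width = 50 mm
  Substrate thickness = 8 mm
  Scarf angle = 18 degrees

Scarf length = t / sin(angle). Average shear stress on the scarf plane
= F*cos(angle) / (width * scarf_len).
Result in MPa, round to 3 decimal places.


Scarf length = 8 / sin(18 deg) = 25.8885 mm
cos(18 deg) = 0.951057
Shear = 8706 * 0.951057 / (50 * 25.8885)
= 6.397 MPa

6.397


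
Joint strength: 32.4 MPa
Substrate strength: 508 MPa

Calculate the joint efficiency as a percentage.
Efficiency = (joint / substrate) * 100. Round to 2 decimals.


Efficiency = (32.4 / 508) * 100 = 6.38%

6.38


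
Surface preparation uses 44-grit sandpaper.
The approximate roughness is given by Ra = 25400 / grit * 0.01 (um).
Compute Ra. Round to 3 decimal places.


Ra = 25400 / 44 * 0.01
= 254 / 44
= 5.773 um

5.773


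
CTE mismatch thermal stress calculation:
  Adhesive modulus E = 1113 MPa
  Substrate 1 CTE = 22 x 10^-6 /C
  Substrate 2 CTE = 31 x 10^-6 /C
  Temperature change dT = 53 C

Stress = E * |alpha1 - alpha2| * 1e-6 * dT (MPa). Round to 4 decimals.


delta_alpha = |22 - 31| = 9 x 10^-6/C
Stress = 1113 * 9e-6 * 53
= 0.5309 MPa

0.5309


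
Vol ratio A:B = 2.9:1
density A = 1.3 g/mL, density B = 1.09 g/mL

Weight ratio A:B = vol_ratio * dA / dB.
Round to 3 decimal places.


Weight ratio = 2.9 * 1.3 / 1.09
= 3.459

3.459


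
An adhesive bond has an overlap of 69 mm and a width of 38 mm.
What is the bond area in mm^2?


Bond area = overlap * width
= 69 * 38
= 2622 mm^2

2622


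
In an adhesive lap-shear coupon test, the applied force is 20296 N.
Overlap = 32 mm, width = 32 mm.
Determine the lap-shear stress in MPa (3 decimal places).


stress = F / (overlap * width)
= 20296 / (32 * 32)
= 19.820 MPa

19.820


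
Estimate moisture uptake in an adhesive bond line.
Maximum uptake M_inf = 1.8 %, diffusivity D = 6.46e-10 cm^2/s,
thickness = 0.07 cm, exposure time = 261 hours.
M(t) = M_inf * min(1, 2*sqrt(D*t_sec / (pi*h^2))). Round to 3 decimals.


Convert time: 261 h = 939600 s
ratio = min(1, 2*sqrt(6.46e-10*939600/(pi*0.07^2)))
= 0.397141
M(t) = 1.8 * 0.397141 = 0.715%

0.715


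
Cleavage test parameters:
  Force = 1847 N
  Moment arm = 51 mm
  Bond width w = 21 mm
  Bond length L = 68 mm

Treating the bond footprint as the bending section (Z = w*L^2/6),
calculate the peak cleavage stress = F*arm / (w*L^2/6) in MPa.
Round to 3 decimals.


M = 1847 * 51 = 94197 N*mm
Z = 21 * 68^2 / 6 = 97104 / 6 mm^3
sigma = M / Z = 6 * 94197 / 97104 = 565182 / 97104
= 5.820 MPa

5.820


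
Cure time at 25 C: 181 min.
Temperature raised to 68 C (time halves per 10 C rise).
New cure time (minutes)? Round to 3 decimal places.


Acceleration factor = 2^(43/10) = 19.6983
New time = 181 / 19.6983 = 9.189 min

9.189


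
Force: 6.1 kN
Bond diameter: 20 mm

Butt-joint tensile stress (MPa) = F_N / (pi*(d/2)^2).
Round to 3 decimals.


F_N = 6.1 * 1000 = 6100.0 N
A = pi*(10.0)^2 = 314.1593 mm^2
stress = 6100.0 / 314.1593 = 19.417 MPa

19.417


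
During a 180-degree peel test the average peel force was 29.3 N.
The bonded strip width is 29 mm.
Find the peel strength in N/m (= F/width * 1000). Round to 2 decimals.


Peel strength = F/width * 1000
= 29.3 / 29 * 1000
= 1010.34 N/m

1010.34


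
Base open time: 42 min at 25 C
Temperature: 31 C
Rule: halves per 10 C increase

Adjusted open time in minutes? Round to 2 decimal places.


Acceleration = 2^((31-25)/10) = 1.5157
Open time = 42 / 1.5157 = 27.71 min

27.71


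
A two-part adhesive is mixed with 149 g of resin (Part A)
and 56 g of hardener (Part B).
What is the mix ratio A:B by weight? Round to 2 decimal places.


Mix ratio = mass_A / mass_B
= 149 / 56
= 2.66

2.66


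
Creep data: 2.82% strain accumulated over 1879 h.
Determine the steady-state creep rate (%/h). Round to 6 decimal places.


Rate = 2.82 / 1879 = 0.001501 %/h

0.001501


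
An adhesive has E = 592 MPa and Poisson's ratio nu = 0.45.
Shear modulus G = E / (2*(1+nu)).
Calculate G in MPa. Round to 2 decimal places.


G = 592 / (2*(1+0.45))
= 592 / 2.90
= 204.14 MPa

204.14


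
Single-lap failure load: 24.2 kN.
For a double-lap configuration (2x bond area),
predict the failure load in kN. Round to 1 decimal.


Failure load = 24.2 * 2 = 48.4 kN

48.4


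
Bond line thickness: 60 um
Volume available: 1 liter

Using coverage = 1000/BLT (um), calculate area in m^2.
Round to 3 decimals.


1 L = 1e6 mm^3, thickness = 60 um = 0.06 mm
Area = 1e6 / 0.06 mm^2 = (1e6 / 0.06) / 1e6 m^2 = 1000 / 60 m^2
= 16.667 m^2

16.667


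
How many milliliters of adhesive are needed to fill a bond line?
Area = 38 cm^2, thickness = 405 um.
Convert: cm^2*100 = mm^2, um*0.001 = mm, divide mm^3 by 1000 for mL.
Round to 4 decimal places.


= (38 * 100) * (405 * 0.001) / 1000
= 1.5390 mL

1.5390


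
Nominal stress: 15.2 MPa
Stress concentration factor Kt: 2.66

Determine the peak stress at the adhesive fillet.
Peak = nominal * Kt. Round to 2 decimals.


Peak stress = 15.2 * 2.66
= 40.43 MPa

40.43


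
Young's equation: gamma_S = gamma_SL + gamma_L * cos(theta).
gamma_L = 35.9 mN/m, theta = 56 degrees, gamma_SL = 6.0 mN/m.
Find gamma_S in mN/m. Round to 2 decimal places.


cos(56 deg) = 0.559193
gamma_S = 6.0 + 35.9 * 0.559193
= 26.08 mN/m

26.08


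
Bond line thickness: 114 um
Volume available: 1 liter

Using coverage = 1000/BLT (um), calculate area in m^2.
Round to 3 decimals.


1 L = 1e6 mm^3, thickness = 114 um = 0.114 mm
Area = 1e6 / 0.114 mm^2 = (1e6 / 0.114) / 1e6 m^2 = 1000 / 114 m^2
= 8.772 m^2

8.772


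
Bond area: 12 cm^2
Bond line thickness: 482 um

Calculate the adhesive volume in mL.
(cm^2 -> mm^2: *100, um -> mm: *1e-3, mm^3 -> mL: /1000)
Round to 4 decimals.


V = 12*100 * 482*1e-3 / 1000
= 0.5784 mL

0.5784


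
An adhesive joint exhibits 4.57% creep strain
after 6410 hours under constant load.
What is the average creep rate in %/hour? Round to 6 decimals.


Creep rate = strain / time
= 4.57 / 6410
= 0.000713 %/h

0.000713


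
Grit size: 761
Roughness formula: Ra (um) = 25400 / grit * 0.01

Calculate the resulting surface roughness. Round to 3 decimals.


Ra = 25400 / 761 * 0.01
= 0.334 um

0.334


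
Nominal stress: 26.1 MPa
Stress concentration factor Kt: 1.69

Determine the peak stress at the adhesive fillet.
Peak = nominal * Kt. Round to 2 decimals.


Peak stress = 26.1 * 1.69
= 44.11 MPa

44.11


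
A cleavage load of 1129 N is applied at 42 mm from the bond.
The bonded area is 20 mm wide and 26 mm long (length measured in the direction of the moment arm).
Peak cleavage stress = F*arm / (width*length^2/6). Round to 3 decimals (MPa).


Moment = 1129 * 42 = 47418 N*mm
Section modulus = 20 * 676 / 6 = 13520 / 6 mm^3
Stress = 47418 / (13520 / 6) = 284508 / 13520
= 21.043 MPa

21.043


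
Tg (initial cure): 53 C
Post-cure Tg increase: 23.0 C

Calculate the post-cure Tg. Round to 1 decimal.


Post-cure Tg = 53 + 23.0 = 76.0 C

76.0


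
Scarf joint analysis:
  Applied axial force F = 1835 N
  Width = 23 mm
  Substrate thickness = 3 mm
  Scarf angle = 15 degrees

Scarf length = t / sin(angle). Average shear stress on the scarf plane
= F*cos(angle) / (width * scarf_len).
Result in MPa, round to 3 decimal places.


Scarf length = 3 / sin(15 deg) = 11.5911 mm
cos(15 deg) = 0.965926
Shear = 1835 * 0.965926 / (23 * 11.5911)
= 6.649 MPa

6.649


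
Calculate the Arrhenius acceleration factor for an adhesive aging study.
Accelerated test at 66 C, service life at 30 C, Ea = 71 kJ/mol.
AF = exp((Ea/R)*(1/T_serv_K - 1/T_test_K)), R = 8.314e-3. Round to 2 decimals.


T_test = 339.15 K, T_serv = 303.15 K
Ea/R = 71 / 0.008314 = 8539.81
AF = exp(8539.81 * (1/303.15 - 1/339.15))
= 19.89

19.89


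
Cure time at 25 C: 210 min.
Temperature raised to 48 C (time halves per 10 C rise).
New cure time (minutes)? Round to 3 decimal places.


Acceleration factor = 2^(23/10) = 4.9246
New time = 210 / 4.9246 = 42.643 min

42.643


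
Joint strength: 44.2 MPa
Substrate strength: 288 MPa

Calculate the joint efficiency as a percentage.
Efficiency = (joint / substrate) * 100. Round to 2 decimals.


Efficiency = (44.2 / 288) * 100 = 15.35%

15.35


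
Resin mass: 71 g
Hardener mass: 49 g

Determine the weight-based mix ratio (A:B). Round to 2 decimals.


Ratio = 71 / 49 = 1.45

1.45


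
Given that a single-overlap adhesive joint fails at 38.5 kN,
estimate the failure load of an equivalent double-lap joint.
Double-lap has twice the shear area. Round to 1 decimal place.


Double-lap factor = 2
Expected load = 38.5 * 2 = 77.0 kN

77.0


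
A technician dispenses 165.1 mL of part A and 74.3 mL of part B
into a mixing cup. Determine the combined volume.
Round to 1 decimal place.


Combined volume = 165.1 + 74.3
= 239.4 mL

239.4


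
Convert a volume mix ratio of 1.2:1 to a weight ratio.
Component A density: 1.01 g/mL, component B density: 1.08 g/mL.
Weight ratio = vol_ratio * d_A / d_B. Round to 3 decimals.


= 1.2 * 1.01 / 1.08 = 1.122

1.122


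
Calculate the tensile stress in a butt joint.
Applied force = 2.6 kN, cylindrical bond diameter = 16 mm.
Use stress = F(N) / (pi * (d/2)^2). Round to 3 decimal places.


A = pi * 8.0^2 = 201.0619 mm^2
sigma = 2600.0 / 201.0619 = 12.931 MPa

12.931


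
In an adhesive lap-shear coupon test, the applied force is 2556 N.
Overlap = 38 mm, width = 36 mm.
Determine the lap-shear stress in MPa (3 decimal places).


stress = F / (overlap * width)
= 2556 / (38 * 36)
= 1.868 MPa

1.868


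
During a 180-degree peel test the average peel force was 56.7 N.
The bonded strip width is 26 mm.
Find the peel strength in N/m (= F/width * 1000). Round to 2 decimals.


Peel strength = F/width * 1000
= 56.7 / 26 * 1000
= 2180.77 N/m

2180.77
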